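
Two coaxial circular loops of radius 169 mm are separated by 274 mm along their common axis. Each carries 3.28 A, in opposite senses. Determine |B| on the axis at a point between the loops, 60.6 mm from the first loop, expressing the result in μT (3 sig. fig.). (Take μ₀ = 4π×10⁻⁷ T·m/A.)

Each loop contributes B = μ₀IR²/[2(R²+z²)^(3/2)] on the axis, with z measured from that loop.
Loop 1 (z = 0.0606 m): B₁ = 1.02×10⁻⁵ T. Loop 2 (z = 0.2134 m): B₂ = 2.92×10⁻⁶ T.
The fields oppose: B = |B₁ − B₂| = 7.25×10⁻⁶ T.

B ≈ 7.25 μT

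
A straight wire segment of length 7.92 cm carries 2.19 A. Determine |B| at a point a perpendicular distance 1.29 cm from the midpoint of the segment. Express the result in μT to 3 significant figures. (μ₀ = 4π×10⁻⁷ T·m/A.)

For a finite straight segment, B = (μ₀I/4πd)(sinθ₁ + sinθ₂), where θ₁, θ₂ are the angles from the perpendicular to each end.
The perpendicular from the point meets the wire at its midpoint, so each end is L/2 = 0.0396 m away along the wire.
sinθ₁ = 0.0396/√(0.0396²+0.0129²) = 0.9508; sinθ₂ = 0.0396/√(0.0396²+0.0129²) = 0.9508.
B = (4π×10⁻⁷ × 2.19) / (4π × 0.0129) × (0.9508 + 0.9508) = 3.23×10⁻⁵ T.

B ≈ 32.3 μT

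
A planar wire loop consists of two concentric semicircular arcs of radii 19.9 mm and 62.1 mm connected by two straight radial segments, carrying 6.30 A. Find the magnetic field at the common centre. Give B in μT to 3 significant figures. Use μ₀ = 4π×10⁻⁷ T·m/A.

The radial connectors point toward the centre, so dl × r̂ = 0 and they contribute nothing.
Each semicircle gives μ₀I/(4R): inner arc 9.95×10⁻⁵ T, outer arc 3.19×10⁻⁵ T.
The two arcs carry current in opposite angular senses, so their fields oppose: B = |9.95×10⁻⁵ − 3.19×10⁻⁵| = 6.76×10⁻⁵ T.

B ≈ 67.6 μT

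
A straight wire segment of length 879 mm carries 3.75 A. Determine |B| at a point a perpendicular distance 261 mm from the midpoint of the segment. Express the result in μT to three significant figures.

B ≈ 2.47 μT

For a finite straight segment, B = (μ₀I/4πd)(sinθ₁ + sinθ₂), where θ₁, θ₂ are the angles from the perpendicular to each end.
The perpendicular from the point meets the wire at its midpoint, so each end is L/2 = 0.4395 m away along the wire.
sinθ₁ = 0.4395/√(0.4395²+0.261²) = 0.8598; sinθ₂ = 0.4395/√(0.4395²+0.261²) = 0.8598.
B = (4π×10⁻⁷ × 3.75) / (4π × 0.261) × (0.8598 + 0.8598) = 2.47×10⁻⁶ T.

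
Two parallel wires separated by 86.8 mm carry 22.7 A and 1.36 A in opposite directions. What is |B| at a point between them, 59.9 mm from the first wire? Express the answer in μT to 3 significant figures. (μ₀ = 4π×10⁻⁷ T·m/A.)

Each long wire gives B = μ₀I/(2πd). Distances are d₁ = 0.0599 m and d₂ = 0.0269 m.
B₁ = 7.58×10⁻⁵ T, B₂ = 1.01×10⁻⁵ T.
Between antiparallel currents both contributions point the same way, so they add. B = B₁ + B₂ = 7.58×10⁻⁵ + 1.01×10⁻⁵ = 8.59×10⁻⁵ T.

B ≈ 85.9 μT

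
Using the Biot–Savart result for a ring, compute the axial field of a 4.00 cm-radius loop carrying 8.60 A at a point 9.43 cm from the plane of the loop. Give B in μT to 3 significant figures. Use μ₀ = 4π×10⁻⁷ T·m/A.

On the axis of a circular loop, B = μ₀IR² / [2(R²+z²)^(3/2)].
R² + z² = (0.04)² + (0.0943)² = 0.01049 m², and (R²+z²)^(3/2) = 1.07×10⁻³ m³.
B = (4π×10⁻⁷ × 8.60 × 0.0016) / (2 × 1.07×10⁻³) = 8.04×10⁻⁶ T.

B ≈ 8.04 μT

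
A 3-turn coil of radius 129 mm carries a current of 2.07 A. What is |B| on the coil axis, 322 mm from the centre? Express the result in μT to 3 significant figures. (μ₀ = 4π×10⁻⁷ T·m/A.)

B ≈ 1.56 μT

For an N-turn flat coil, B = Nμ₀IR²/[2(R²+z²)^(3/2)] with R = 0.129 m, z = 0.322 m.
B = 3 × 5.19×10⁻⁷ T = 1.56×10⁻⁶ T.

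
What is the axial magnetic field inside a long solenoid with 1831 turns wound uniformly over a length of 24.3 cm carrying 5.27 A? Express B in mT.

Inside a long solenoid, B = μ₀nI with n = 7535 turns/m.
B = 4π×10⁻⁷ × 7535 × 5.27 = 4.99×10⁻² T.

B ≈ 49.9 mT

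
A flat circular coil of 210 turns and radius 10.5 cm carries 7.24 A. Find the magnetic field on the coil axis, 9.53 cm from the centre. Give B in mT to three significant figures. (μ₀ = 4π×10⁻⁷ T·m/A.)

For an N-turn flat coil, B = Nμ₀IR²/[2(R²+z²)^(3/2)] with R = 0.105 m, z = 0.0953 m.
B = 210 × 1.76×10⁻⁵ T = 3.69×10⁻³ T.

B ≈ 3.69 mT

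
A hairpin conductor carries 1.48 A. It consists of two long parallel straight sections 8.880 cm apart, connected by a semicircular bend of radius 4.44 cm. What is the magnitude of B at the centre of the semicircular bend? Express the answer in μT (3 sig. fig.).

B ≈ 17.1 μT

The semicircular arc contributes B_arc = μ₀I·π/(4πR) = μ₀I/(4R) = 1.05×10⁻⁵ T.
Each semi-infinite lead is at perpendicular distance R = 0.0444 m from the centre, with the perpendicular foot at its near end, so it contributes μ₀I/(4πR); both point the same way, together 6.67×10⁻⁶ T.
Arc and leads all point the same direction: B = 1.05×10⁻⁵ + 6.67×10⁻⁶ = 1.71×10⁻⁵ T.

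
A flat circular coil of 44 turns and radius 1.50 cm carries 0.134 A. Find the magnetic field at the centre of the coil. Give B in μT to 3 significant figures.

For an N-turn flat coil, B = Nμ₀I/(2R) with R = 0.015 m.
B = 44 × 5.61×10⁻⁶ T = 2.47×10⁻⁴ T.

B ≈ 247 μT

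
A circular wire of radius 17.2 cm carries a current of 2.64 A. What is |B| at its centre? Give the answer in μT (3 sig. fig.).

B ≈ 9.64 μT

At the centre of a circular loop the Biot–Savart law gives B = μ₀I/(2R).
B = (4π×10⁻⁷ × 2.64) / (2 × 0.172) = 9.64×10⁻⁶ T.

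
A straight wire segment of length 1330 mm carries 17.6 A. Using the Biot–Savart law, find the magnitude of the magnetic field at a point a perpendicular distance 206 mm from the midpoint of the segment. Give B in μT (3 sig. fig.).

B ≈ 16.3 μT

For a finite straight segment, B = (μ₀I/4πd)(sinθ₁ + sinθ₂), where θ₁, θ₂ are the angles from the perpendicular to each end.
The perpendicular from the point meets the wire at its midpoint, so each end is L/2 = 0.665 m away along the wire.
sinθ₁ = 0.665/√(0.665²+0.206²) = 0.9552; sinθ₂ = 0.665/√(0.665²+0.206²) = 0.9552.
B = (4π×10⁻⁷ × 17.6) / (4π × 0.206) × (0.9552 + 0.9552) = 1.63×10⁻⁵ T.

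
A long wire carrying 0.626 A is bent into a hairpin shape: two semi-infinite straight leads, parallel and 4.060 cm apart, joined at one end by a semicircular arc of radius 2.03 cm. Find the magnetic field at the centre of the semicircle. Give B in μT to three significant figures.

The semicircular arc contributes B_arc = μ₀I·π/(4πR) = μ₀I/(4R) = 9.69×10⁻⁶ T.
Each semi-infinite lead is at perpendicular distance R = 0.0203 m from the centre, with the perpendicular foot at its near end, so it contributes μ₀I/(4πR); both point the same way, together 6.17×10⁻⁶ T.
Arc and leads all point the same direction: B = 9.69×10⁻⁶ + 6.17×10⁻⁶ = 1.59×10⁻⁵ T.

B ≈ 15.9 μT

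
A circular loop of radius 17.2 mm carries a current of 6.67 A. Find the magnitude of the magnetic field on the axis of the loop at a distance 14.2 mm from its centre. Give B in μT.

On the axis of a circular loop, B = μ₀IR² / [2(R²+z²)^(3/2)].
R² + z² = (0.0172)² + (0.0142)² = 0.0004975 m², and (R²+z²)^(3/2) = 1.11×10⁻⁵ m³.
B = (4π×10⁻⁷ × 6.67 × 0.0002958) / (2 × 1.11×10⁻⁵) = 1.12×10⁻⁴ T.

B ≈ 112 μT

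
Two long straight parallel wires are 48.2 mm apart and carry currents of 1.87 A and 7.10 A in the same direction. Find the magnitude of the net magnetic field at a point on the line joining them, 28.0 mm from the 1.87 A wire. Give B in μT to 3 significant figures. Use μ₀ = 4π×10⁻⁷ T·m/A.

Each long wire gives B = μ₀I/(2πd). Distances are d₁ = 0.028 m and d₂ = 0.0202 m.
B₁ = 1.34×10⁻⁵ T, B₂ = 7.03×10⁻⁵ T.
Between parallel currents the two contributions point in opposite directions, so they subtract. B = |B₁ − B₂| = |1.34×10⁻⁵ − 7.03×10⁻⁵| = 5.69×10⁻⁵ T.

B ≈ 56.9 μT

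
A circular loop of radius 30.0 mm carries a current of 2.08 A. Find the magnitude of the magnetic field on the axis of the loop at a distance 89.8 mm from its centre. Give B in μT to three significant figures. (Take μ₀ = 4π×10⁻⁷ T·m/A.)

B ≈ 1.39 μT

On the axis of a circular loop, B = μ₀IR² / [2(R²+z²)^(3/2)].
R² + z² = (0.03)² + (0.0898)² = 0.008964 m², and (R²+z²)^(3/2) = 8.49×10⁻⁴ m³.
B = (4π×10⁻⁷ × 2.08 × 0.0009) / (2 × 8.49×10⁻⁴) = 1.39×10⁻⁶ T.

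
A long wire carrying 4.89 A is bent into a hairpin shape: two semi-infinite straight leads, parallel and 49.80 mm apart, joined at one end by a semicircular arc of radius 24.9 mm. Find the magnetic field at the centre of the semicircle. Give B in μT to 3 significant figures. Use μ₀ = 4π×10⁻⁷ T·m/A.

B ≈ 101 μT

The semicircular arc contributes B_arc = μ₀I·π/(4πR) = μ₀I/(4R) = 6.17×10⁻⁵ T.
Each semi-infinite lead is at perpendicular distance R = 0.0249 m from the centre, with the perpendicular foot at its near end, so it contributes μ₀I/(4πR); both point the same way, together 3.93×10⁻⁵ T.
Arc and leads all point the same direction: B = 6.17×10⁻⁵ + 3.93×10⁻⁵ = 1.01×10⁻⁴ T.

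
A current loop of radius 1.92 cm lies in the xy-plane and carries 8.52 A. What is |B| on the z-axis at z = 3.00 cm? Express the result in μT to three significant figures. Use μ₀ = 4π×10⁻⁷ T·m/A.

B ≈ 43.7 μT

On the axis of a circular loop, B = μ₀IR² / [2(R²+z²)^(3/2)].
R² + z² = (0.0192)² + (0.03)² = 0.001269 m², and (R²+z²)^(3/2) = 4.52×10⁻⁵ m³.
B = (4π×10⁻⁷ × 8.52 × 0.0003686) / (2 × 4.52×10⁻⁵) = 4.37×10⁻⁵ T.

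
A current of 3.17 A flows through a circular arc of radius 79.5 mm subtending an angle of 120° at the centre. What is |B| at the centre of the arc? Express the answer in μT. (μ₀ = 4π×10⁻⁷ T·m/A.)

B ≈ 8.35 μT

The Biot–Savart field of a circular arc at its centre is B = μ₀Iφ/(4πR), with φ = 2.094 rad.
B = (4π×10⁻⁷ × 3.17 × 2.094) / (4π × 0.0795) = 8.35×10⁻⁶ T.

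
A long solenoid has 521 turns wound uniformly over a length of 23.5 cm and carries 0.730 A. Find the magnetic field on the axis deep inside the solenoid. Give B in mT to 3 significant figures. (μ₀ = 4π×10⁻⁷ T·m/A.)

B ≈ 2.03 mT

Inside a long solenoid, B = μ₀nI with n = 2217 turns/m.
B = 4π×10⁻⁷ × 2217 × 0.730 = 2.03×10⁻³ T.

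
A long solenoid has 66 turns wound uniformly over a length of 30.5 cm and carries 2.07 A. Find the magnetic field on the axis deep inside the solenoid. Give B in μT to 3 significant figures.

B ≈ 563 μT

Inside a long solenoid, B = μ₀nI with n = 216.4 turns/m.
B = 4π×10⁻⁷ × 216.4 × 2.07 = 5.63×10⁻⁴ T.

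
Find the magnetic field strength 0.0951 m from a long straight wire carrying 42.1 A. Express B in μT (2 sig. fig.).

For an infinitely long straight wire, B = μ₀I/(2πd).
B = (4π×10⁻⁷ × 42.1) / (2π × 0.0951) = 8.85×10⁻⁵ T.

B ≈ 89 μT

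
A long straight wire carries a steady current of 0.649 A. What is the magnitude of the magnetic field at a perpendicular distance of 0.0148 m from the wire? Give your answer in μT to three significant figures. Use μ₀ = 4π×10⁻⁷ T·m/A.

For an infinitely long straight wire, B = μ₀I/(2πd).
B = (4π×10⁻⁷ × 0.649) / (2π × 0.0148) = 8.77×10⁻⁶ T.

B ≈ 8.77 μT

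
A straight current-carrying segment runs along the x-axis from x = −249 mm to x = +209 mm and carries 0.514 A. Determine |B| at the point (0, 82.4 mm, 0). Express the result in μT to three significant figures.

B ≈ 1.17 μT

For a finite straight segment, B = (μ₀I/4πd)(sinθ₁ + sinθ₂), where θ₁, θ₂ are the angles from the perpendicular to each end.
The perpendicular distance is d = 0.0824 m; the end-offsets along the wire are a = 0.249 m and b = 0.209 m.
sinθ₁ = 0.249/√(0.249²+0.0824²) = 0.9494; sinθ₂ = 0.209/√(0.209²+0.0824²) = 0.9303.
B = (4π×10⁻⁷ × 0.514) / (4π × 0.0824) × (0.9494 + 0.9303) = 1.17×10⁻⁶ T.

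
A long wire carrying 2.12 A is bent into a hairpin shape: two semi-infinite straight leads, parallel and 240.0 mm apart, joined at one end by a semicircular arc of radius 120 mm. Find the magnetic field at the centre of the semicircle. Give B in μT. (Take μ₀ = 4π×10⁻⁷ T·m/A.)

B ≈ 9.08 μT

The semicircular arc contributes B_arc = μ₀I·π/(4πR) = μ₀I/(4R) = 5.55×10⁻⁶ T.
Each semi-infinite lead is at perpendicular distance R = 0.12 m from the centre, with the perpendicular foot at its near end, so it contributes μ₀I/(4πR); both point the same way, together 3.53×10⁻⁶ T.
Arc and leads all point the same direction: B = 5.55×10⁻⁶ + 3.53×10⁻⁶ = 9.08×10⁻⁶ T.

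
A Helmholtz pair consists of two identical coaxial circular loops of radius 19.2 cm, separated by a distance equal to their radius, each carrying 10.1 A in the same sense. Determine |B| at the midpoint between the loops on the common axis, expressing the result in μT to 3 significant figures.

Each loop contributes B = μ₀IR²/[2(R²+z²)^(3/2)] on the axis, with z measured from that loop.
Loop 1 (z = 0.096 m): B₁ = 2.37×10⁻⁵ T. Loop 2 (z = 0.096 m): B₂ = 2.37×10⁻⁵ T.
The fields add: B = B₁ + B₂ = 4.73×10⁻⁵ T.

B ≈ 47.3 μT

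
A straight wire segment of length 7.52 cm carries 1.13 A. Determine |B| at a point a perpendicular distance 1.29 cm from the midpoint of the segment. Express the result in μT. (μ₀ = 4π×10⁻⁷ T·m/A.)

For a finite straight segment, B = (μ₀I/4πd)(sinθ₁ + sinθ₂), where θ₁, θ₂ are the angles from the perpendicular to each end.
The perpendicular from the point meets the wire at its midpoint, so each end is L/2 = 0.0376 m away along the wire.
sinθ₁ = 0.0376/√(0.0376²+0.0129²) = 0.9459; sinθ₂ = 0.0376/√(0.0376²+0.0129²) = 0.9459.
B = (4π×10⁻⁷ × 1.13) / (4π × 0.0129) × (0.9459 + 0.9459) = 1.66×10⁻⁵ T.

B ≈ 16.6 μT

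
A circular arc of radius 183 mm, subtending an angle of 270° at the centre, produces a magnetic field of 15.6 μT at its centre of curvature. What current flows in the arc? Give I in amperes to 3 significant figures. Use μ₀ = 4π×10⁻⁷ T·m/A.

I ≈ 6.06 A

For a circular arc, B = μ₀Iφ/(4πR) with φ in radians; here φ = 4.712 rad.
So I = 4πRB/(μ₀φ) = 4π × 0.183 × 1.56×10⁻⁵ / (4π×10⁻⁷ × 4.712) = 6.06 A.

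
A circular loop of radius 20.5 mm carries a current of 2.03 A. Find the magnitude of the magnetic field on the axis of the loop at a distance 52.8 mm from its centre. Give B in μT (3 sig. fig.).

On the axis of a circular loop, B = μ₀IR² / [2(R²+z²)^(3/2)].
R² + z² = (0.0205)² + (0.0528)² = 0.003208 m², and (R²+z²)^(3/2) = 1.82×10⁻⁴ m³.
B = (4π×10⁻⁷ × 2.03 × 0.0004203) / (2 × 1.82×10⁻⁴) = 2.95×10⁻⁶ T.

B ≈ 2.95 μT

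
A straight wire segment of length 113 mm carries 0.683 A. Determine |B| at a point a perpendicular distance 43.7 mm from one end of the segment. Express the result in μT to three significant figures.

For a finite straight segment, B = (μ₀I/4πd)(sinθ₁ + sinθ₂), where θ₁, θ₂ are the angles from the perpendicular to each end.
The perpendicular foot is at one end, so the two end-offsets along the wire are 0 and L = 0.113 m.
sinθ₁ = 0/√(0²+0.0437²) = 0.0000; sinθ₂ = 0.113/√(0.113²+0.0437²) = 0.9327.
B = (4π×10⁻⁷ × 0.683) / (4π × 0.0437) × (0.0000 + 0.9327) = 1.46×10⁻⁶ T.

B ≈ 1.46 μT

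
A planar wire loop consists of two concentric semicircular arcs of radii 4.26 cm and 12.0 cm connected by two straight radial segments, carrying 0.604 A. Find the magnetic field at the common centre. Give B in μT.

B ≈ 2.87 μT

The radial connectors point toward the centre, so dl × r̂ = 0 and they contribute nothing.
Each semicircle gives μ₀I/(4R): inner arc 4.45×10⁻⁶ T, outer arc 1.58×10⁻⁶ T.
The two arcs carry current in opposite angular senses, so their fields oppose: B = |4.45×10⁻⁶ − 1.58×10⁻⁶| = 2.87×10⁻⁶ T.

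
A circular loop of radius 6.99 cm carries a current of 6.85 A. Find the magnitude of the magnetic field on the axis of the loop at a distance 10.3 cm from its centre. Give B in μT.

On the axis of a circular loop, B = μ₀IR² / [2(R²+z²)^(3/2)].
R² + z² = (0.0699)² + (0.103)² = 0.0155 m², and (R²+z²)^(3/2) = 1.93×10⁻³ m³.
B = (4π×10⁻⁷ × 6.85 × 0.004886) / (2 × 1.93×10⁻³) = 1.09×10⁻⁵ T.

B ≈ 10.9 μT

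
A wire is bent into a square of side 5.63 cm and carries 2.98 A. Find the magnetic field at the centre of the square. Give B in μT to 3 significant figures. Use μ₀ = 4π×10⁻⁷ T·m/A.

Each side is a finite straight segment at perpendicular distance d = a/(2 tan(π/4)) = 0.02815 m from the centre, with end-angles ±π/4.
One side contributes B₁ = (μ₀I/4πd)·2 sin(π/4) = 1.50×10⁻⁵ T.
All 4 sides add in the same direction: B = 4 × 1.50×10⁻⁵ = 5.99×10⁻⁵ T.

B ≈ 59.9 μT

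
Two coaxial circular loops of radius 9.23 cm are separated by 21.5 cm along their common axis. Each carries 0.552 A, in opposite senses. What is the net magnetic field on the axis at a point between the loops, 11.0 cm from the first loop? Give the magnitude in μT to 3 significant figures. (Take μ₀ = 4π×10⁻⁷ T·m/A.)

Each loop contributes B = μ₀IR²/[2(R²+z²)^(3/2)] on the axis, with z measured from that loop.
Loop 1 (z = 0.11 m): B₁ = 9.98×10⁻⁷ T. Loop 2 (z = 0.105 m): B₂ = 1.08×10⁻⁶ T.
The fields oppose: B = |B₁ − B₂| = 8.35×10⁻⁸ T.

B ≈ 0.0835 μT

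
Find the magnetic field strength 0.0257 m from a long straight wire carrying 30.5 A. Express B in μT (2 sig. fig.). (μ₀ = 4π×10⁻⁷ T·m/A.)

B ≈ 240 μT

For an infinitely long straight wire, B = μ₀I/(2πd).
B = (4π×10⁻⁷ × 30.5) / (2π × 0.0257) = 2.37×10⁻⁴ T.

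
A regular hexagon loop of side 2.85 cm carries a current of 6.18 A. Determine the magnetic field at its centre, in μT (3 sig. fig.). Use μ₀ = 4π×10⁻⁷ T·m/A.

Each side is a finite straight segment at perpendicular distance d = a/(2 tan(π/6)) = 0.02468 m from the centre, with end-angles ±π/6.
One side contributes B₁ = (μ₀I/4πd)·2 sin(π/6) = 2.50×10⁻⁵ T.
All 6 sides add in the same direction: B = 6 × 2.50×10⁻⁵ = 1.50×10⁻⁴ T.

B ≈ 150 μT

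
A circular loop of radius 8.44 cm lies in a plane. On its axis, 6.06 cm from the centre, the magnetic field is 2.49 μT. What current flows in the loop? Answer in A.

On the axis of a loop, B = μ₀IR²/[2(R²+z²)^(3/2)], so I = 2B(R²+z²)^(3/2)/(μ₀R²).
R² + z² = 0.007123 + 0.003672 = 0.0108 m²; raised to 3/2 gives 1.12×10⁻³ m³.
I = 2 × 2.49×10⁻⁶ × 1.12×10⁻³ / (1.26×10⁻⁶ × 0.007123) = 0.624 A.

I ≈ 0.624 A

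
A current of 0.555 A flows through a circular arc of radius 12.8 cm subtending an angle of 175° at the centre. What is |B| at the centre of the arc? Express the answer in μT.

B ≈ 1.32 μT

The Biot–Savart field of a circular arc at its centre is B = μ₀Iφ/(4πR), with φ = 3.054 rad.
B = (4π×10⁻⁷ × 0.555 × 3.054) / (4π × 0.128) = 1.32×10⁻⁶ T.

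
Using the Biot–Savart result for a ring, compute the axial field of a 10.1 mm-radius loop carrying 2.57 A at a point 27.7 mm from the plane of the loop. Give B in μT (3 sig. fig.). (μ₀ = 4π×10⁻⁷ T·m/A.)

B ≈ 6.43 μT

On the axis of a circular loop, B = μ₀IR² / [2(R²+z²)^(3/2)].
R² + z² = (0.0101)² + (0.0277)² = 0.0008693 m², and (R²+z²)^(3/2) = 2.56×10⁻⁵ m³.
B = (4π×10⁻⁷ × 2.57 × 0.000102) / (2 × 2.56×10⁻⁵) = 6.43×10⁻⁶ T.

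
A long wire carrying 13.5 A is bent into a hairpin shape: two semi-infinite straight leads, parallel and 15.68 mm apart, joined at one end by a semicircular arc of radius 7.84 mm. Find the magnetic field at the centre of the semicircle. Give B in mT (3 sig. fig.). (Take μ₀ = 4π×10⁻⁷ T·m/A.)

The semicircular arc contributes B_arc = μ₀I·π/(4πR) = μ₀I/(4R) = 5.41×10⁻⁴ T.
Each semi-infinite lead is at perpendicular distance R = 0.00784 m from the centre, with the perpendicular foot at its near end, so it contributes μ₀I/(4πR); both point the same way, together 3.44×10⁻⁴ T.
Arc and leads all point the same direction: B = 5.41×10⁻⁴ + 3.44×10⁻⁴ = 8.85×10⁻⁴ T.

B ≈ 0.885 mT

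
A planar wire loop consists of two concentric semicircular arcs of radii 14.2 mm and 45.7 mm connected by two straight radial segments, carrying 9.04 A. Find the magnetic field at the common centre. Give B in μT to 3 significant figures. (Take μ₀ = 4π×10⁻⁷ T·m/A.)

B ≈ 138 μT

The radial connectors point toward the centre, so dl × r̂ = 0 and they contribute nothing.
Each semicircle gives μ₀I/(4R): inner arc 2.00×10⁻⁴ T, outer arc 6.21×10⁻⁵ T.
The two arcs carry current in opposite angular senses, so their fields oppose: B = |2.00×10⁻⁴ − 6.21×10⁻⁵| = 1.38×10⁻⁴ T.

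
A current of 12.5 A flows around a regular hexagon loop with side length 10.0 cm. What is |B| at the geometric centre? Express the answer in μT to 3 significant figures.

B ≈ 86.6 μT

Each side is a finite straight segment at perpendicular distance d = a/(2 tan(π/6)) = 0.0866 m from the centre, with end-angles ±π/6.
One side contributes B₁ = (μ₀I/4πd)·2 sin(π/6) = 1.44×10⁻⁵ T.
All 6 sides add in the same direction: B = 6 × 1.44×10⁻⁵ = 8.66×10⁻⁵ T.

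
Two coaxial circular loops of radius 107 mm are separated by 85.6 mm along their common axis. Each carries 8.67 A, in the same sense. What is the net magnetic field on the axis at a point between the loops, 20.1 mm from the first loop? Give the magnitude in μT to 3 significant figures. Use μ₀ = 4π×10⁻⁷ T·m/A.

B ≈ 79.9 μT

Each loop contributes B = μ₀IR²/[2(R²+z²)^(3/2)] on the axis, with z measured from that loop.
Loop 1 (z = 0.0201 m): B₁ = 4.83×10⁻⁵ T. Loop 2 (z = 0.0655 m): B₂ = 3.16×10⁻⁵ T.
The fields add: B = B₁ + B₂ = 7.99×10⁻⁵ T.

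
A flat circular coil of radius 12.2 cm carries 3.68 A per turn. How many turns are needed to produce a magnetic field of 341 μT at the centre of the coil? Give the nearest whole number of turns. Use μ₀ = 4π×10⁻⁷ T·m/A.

N = 18

For an N-turn coil, B = Nμ₀I/(2R). A single turn gives B₁ = 1.90×10⁻⁵ T with R = 0.122 m.
N = B/B₁ = 3.41×10⁻⁴ / 1.90×10⁻⁵ = 17.99.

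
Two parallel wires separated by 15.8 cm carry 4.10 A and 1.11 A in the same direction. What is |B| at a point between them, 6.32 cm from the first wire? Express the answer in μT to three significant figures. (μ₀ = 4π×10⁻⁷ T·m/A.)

Each long wire gives B = μ₀I/(2πd). Distances are d₁ = 0.0632 m and d₂ = 0.0948 m.
B₁ = 1.30×10⁻⁵ T, B₂ = 2.34×10⁻⁶ T.
Between parallel currents the two contributions point in opposite directions, so they subtract. B = |B₁ − B₂| = |1.30×10⁻⁵ − 2.34×10⁻⁶| = 1.06×10⁻⁵ T.

B ≈ 10.6 μT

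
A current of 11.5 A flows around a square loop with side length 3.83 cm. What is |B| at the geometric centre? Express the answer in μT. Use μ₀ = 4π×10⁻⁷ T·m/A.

Each side is a finite straight segment at perpendicular distance d = a/(2 tan(π/4)) = 0.01915 m from the centre, with end-angles ±π/4.
One side contributes B₁ = (μ₀I/4πd)·2 sin(π/4) = 8.49×10⁻⁵ T.
All 4 sides add in the same direction: B = 4 × 8.49×10⁻⁵ = 3.40×10⁻⁴ T.

B ≈ 340 μT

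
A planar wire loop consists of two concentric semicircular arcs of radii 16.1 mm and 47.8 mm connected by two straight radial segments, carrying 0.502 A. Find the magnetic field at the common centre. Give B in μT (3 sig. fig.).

The radial connectors point toward the centre, so dl × r̂ = 0 and they contribute nothing.
Each semicircle gives μ₀I/(4R): inner arc 9.80×10⁻⁶ T, outer arc 3.30×10⁻⁶ T.
The two arcs carry current in opposite angular senses, so their fields oppose: B = |9.80×10⁻⁶ − 3.30×10⁻⁶| = 6.50×10⁻⁶ T.

B ≈ 6.50 μT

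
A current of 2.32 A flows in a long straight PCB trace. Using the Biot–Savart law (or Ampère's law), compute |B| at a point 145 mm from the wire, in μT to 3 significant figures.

B ≈ 3.20 μT

For an infinitely long straight wire, B = μ₀I/(2πd).
B = (4π×10⁻⁷ × 2.32) / (2π × 0.145) = 3.20×10⁻⁶ T.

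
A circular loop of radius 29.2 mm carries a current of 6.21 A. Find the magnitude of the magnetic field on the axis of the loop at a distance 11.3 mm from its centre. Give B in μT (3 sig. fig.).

On the axis of a circular loop, B = μ₀IR² / [2(R²+z²)^(3/2)].
R² + z² = (0.0292)² + (0.0113)² = 0.0009803 m², and (R²+z²)^(3/2) = 3.07×10⁻⁵ m³.
B = (4π×10⁻⁷ × 6.21 × 0.0008526) / (2 × 3.07×10⁻⁵) = 1.08×10⁻⁴ T.

B ≈ 108 μT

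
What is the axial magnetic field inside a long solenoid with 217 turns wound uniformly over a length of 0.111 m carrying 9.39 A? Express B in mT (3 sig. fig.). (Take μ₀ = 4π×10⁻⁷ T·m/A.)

B ≈ 23.1 mT

Inside a long solenoid, B = μ₀nI with n = 1955 turns/m.
B = 4π×10⁻⁷ × 1955 × 9.39 = 2.31×10⁻² T.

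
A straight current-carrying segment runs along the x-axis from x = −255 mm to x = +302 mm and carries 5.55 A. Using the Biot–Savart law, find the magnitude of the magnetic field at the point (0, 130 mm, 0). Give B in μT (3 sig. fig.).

For a finite straight segment, B = (μ₀I/4πd)(sinθ₁ + sinθ₂), where θ₁, θ₂ are the angles from the perpendicular to each end.
The perpendicular distance is d = 0.13 m; the end-offsets along the wire are a = 0.255 m and b = 0.302 m.
sinθ₁ = 0.255/√(0.255²+0.13²) = 0.8909; sinθ₂ = 0.302/√(0.302²+0.13²) = 0.9185.
B = (4π×10⁻⁷ × 5.55) / (4π × 0.13) × (0.8909 + 0.9185) = 7.72×10⁻⁶ T.

B ≈ 7.72 μT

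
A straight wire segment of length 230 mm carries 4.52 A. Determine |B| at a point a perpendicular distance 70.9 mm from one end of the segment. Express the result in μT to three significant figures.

For a finite straight segment, B = (μ₀I/4πd)(sinθ₁ + sinθ₂), where θ₁, θ₂ are the angles from the perpendicular to each end.
The perpendicular foot is at one end, so the two end-offsets along the wire are 0 and L = 0.23 m.
sinθ₁ = 0/√(0²+0.0709²) = 0.0000; sinθ₂ = 0.23/√(0.23²+0.0709²) = 0.9556.
B = (4π×10⁻⁷ × 4.52) / (4π × 0.0709) × (0.0000 + 0.9556) = 6.09×10⁻⁶ T.

B ≈ 6.09 μT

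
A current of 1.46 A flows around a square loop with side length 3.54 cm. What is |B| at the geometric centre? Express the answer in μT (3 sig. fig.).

Each side is a finite straight segment at perpendicular distance d = a/(2 tan(π/4)) = 0.0177 m from the centre, with end-angles ±π/4.
One side contributes B₁ = (μ₀I/4πd)·2 sin(π/4) = 1.17×10⁻⁵ T.
All 4 sides add in the same direction: B = 4 × 1.17×10⁻⁵ = 4.67×10⁻⁵ T.

B ≈ 46.7 μT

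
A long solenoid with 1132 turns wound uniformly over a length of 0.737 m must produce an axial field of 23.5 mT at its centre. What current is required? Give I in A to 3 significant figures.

Inside a long solenoid B = μ₀nI with n = 1536 m⁻¹, so I = B/(μ₀n).
I = 2.35×10⁻² / (4π×10⁻⁷ × 1536) = 12.2 A.

I ≈ 12.2 A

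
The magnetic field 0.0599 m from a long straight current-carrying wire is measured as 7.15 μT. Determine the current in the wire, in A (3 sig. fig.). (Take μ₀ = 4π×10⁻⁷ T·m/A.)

I ≈ 2.14 A

For a long straight wire B = μ₀I/(2πd), so I = 2πdB/μ₀.
I = 2π × 0.0599 × 7.15×10⁻⁶ / (4π×10⁻⁷) = 2.14 A.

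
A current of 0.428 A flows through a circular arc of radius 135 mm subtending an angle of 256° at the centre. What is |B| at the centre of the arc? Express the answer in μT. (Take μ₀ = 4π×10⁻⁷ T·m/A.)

B ≈ 1.42 μT

The Biot–Savart field of a circular arc at its centre is B = μ₀Iφ/(4πR), with φ = 4.468 rad.
B = (4π×10⁻⁷ × 0.428 × 4.468) / (4π × 0.135) = 1.42×10⁻⁶ T.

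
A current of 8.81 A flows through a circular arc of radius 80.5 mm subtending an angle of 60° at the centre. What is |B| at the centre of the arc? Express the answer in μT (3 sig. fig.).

B ≈ 11.5 μT

The Biot–Savart field of a circular arc at its centre is B = μ₀Iφ/(4πR), with φ = 1.047 rad.
B = (4π×10⁻⁷ × 8.81 × 1.047) / (4π × 0.0805) = 1.15×10⁻⁵ T.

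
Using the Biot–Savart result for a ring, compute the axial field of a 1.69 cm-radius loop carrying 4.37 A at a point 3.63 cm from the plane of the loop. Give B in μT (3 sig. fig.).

On the axis of a circular loop, B = μ₀IR² / [2(R²+z²)^(3/2)].
R² + z² = (0.0169)² + (0.0363)² = 0.001603 m², and (R²+z²)^(3/2) = 6.42×10⁻⁵ m³.
B = (4π×10⁻⁷ × 4.37 × 0.0002856) / (2 × 6.42×10⁻⁵) = 1.22×10⁻⁵ T.

B ≈ 12.2 μT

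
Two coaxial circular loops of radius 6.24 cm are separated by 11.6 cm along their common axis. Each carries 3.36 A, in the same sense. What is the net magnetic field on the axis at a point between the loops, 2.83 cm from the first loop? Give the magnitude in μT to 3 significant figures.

B ≈ 32.1 μT

Each loop contributes B = μ₀IR²/[2(R²+z²)^(3/2)] on the axis, with z measured from that loop.
Loop 1 (z = 0.0283 m): B₁ = 2.56×10⁻⁵ T. Loop 2 (z = 0.0877 m): B₂ = 6.59×10⁻⁶ T.
The fields add: B = B₁ + B₂ = 3.21×10⁻⁵ T.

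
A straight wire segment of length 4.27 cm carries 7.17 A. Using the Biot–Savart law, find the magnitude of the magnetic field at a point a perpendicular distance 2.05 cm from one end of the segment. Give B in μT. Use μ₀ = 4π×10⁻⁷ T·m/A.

For a finite straight segment, B = (μ₀I/4πd)(sinθ₁ + sinθ₂), where θ₁, θ₂ are the angles from the perpendicular to each end.
The perpendicular foot is at one end, so the two end-offsets along the wire are 0 and L = 0.0427 m.
sinθ₁ = 0/√(0²+0.0205²) = 0.0000; sinθ₂ = 0.0427/√(0.0427²+0.0205²) = 0.9015.
B = (4π×10⁻⁷ × 7.17) / (4π × 0.0205) × (0.0000 + 0.9015) = 3.15×10⁻⁵ T.

B ≈ 31.5 μT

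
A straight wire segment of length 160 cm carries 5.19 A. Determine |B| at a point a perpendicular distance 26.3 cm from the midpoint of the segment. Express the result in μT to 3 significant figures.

For a finite straight segment, B = (μ₀I/4πd)(sinθ₁ + sinθ₂), where θ₁, θ₂ are the angles from the perpendicular to each end.
The perpendicular from the point meets the wire at its midpoint, so each end is L/2 = 0.8 m away along the wire.
sinθ₁ = 0.8/√(0.8²+0.263²) = 0.9500; sinθ₂ = 0.8/√(0.8²+0.263²) = 0.9500.
B = (4π×10⁻⁷ × 5.19) / (4π × 0.263) × (0.9500 + 0.9500) = 3.75×10⁻⁶ T.

B ≈ 3.75 μT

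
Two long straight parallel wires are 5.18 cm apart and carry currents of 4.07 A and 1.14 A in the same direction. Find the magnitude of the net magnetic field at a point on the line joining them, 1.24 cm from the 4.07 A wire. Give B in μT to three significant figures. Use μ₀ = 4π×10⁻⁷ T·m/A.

Each long wire gives B = μ₀I/(2πd). Distances are d₁ = 0.0124 m and d₂ = 0.0394 m.
B₁ = 6.56×10⁻⁵ T, B₂ = 5.79×10⁻⁶ T.
Between parallel currents the two contributions point in opposite directions, so they subtract. B = |B₁ − B₂| = |6.56×10⁻⁵ − 5.79×10⁻⁶| = 5.99×10⁻⁵ T.

B ≈ 59.9 μT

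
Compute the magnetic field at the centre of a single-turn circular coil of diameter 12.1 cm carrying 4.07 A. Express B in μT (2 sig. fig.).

At the centre of a circular loop the Biot–Savart law gives B = μ₀I/(2R) (so R = 0.0605 m).
B = (4π×10⁻⁷ × 4.07) / (2 × 0.0605) = 4.23×10⁻⁵ T.

B ≈ 42 μT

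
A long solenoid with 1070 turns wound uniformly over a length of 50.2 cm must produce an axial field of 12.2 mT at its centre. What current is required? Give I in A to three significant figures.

Inside a long solenoid B = μ₀nI with n = 2131 m⁻¹, so I = B/(μ₀n).
I = 1.22×10⁻² / (4π×10⁻⁷ × 2131) = 4.55 A.

I ≈ 4.55 A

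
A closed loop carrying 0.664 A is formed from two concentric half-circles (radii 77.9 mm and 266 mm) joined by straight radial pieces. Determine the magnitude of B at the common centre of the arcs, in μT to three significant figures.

B ≈ 1.89 μT

The radial connectors point toward the centre, so dl × r̂ = 0 and they contribute nothing.
Each semicircle gives μ₀I/(4R): inner arc 2.68×10⁻⁶ T, outer arc 7.84×10⁻⁷ T.
The two arcs carry current in opposite angular senses, so their fields oppose: B = |2.68×10⁻⁶ − 7.84×10⁻⁷| = 1.89×10⁻⁶ T.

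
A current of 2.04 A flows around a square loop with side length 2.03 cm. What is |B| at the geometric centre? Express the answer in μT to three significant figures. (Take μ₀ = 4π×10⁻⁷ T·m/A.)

Each side is a finite straight segment at perpendicular distance d = a/(2 tan(π/4)) = 0.01015 m from the centre, with end-angles ±π/4.
One side contributes B₁ = (μ₀I/4πd)·2 sin(π/4) = 2.84×10⁻⁵ T.
All 4 sides add in the same direction: B = 4 × 2.84×10⁻⁵ = 1.14×10⁻⁴ T.

B ≈ 114 μT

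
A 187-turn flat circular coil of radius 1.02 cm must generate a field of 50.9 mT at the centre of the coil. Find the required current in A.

For an N-turn coil, B = Nμ₀I/(2R) with R = 0.0102 m, so I = 2RB/(Nμ₀) = 2 × 0.0102 × 5.09×10⁻² / (187 × 4π×10⁻⁷) = 4.42 A.

I ≈ 4.42 A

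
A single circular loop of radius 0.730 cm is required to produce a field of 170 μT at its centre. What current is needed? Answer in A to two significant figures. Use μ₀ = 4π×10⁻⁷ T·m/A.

I ≈ 2.0 A

At the centre of a circular loop B = μ₀I/(2R), so I = 2RB/μ₀.
With R = 0.0073 m, I = 2 × 0.0073 × 1.70×10⁻⁴ / (4π×10⁻⁷) = 1.98 A.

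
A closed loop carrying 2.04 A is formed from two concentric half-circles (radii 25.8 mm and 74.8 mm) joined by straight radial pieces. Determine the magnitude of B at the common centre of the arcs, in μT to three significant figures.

B ≈ 16.3 μT

The radial connectors point toward the centre, so dl × r̂ = 0 and they contribute nothing.
Each semicircle gives μ₀I/(4R): inner arc 2.48×10⁻⁵ T, outer arc 8.57×10⁻⁶ T.
The two arcs carry current in opposite angular senses, so their fields oppose: B = |2.48×10⁻⁵ − 8.57×10⁻⁶| = 1.63×10⁻⁵ T.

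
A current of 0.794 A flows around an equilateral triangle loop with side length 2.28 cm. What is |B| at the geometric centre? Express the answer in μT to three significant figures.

B ≈ 62.7 μT

Each side is a finite straight segment at perpendicular distance d = a/(2 tan(π/3)) = 0.006582 m from the centre, with end-angles ±π/3.
One side contributes B₁ = (μ₀I/4πd)·2 sin(π/3) = 2.09×10⁻⁵ T.
All 3 sides add in the same direction: B = 3 × 2.09×10⁻⁵ = 6.27×10⁻⁵ T.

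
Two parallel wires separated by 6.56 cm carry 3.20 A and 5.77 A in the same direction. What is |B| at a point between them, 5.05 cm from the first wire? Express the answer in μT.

Each long wire gives B = μ₀I/(2πd). Distances are d₁ = 0.0505 m and d₂ = 0.0151 m.
B₁ = 1.27×10⁻⁵ T, B₂ = 7.64×10⁻⁵ T.
Between parallel currents the two contributions point in opposite directions, so they subtract. B = |B₁ − B₂| = |1.27×10⁻⁵ − 7.64×10⁻⁵| = 6.38×10⁻⁵ T.

B ≈ 63.8 μT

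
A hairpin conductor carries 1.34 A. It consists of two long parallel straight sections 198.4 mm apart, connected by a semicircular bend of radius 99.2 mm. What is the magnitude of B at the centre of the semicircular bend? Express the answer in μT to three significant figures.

The semicircular arc contributes B_arc = μ₀I·π/(4πR) = μ₀I/(4R) = 4.24×10⁻⁶ T.
Each semi-infinite lead is at perpendicular distance R = 0.0992 m from the centre, with the perpendicular foot at its near end, so it contributes μ₀I/(4πR); both point the same way, together 2.70×10⁻⁶ T.
Arc and leads all point the same direction: B = 4.24×10⁻⁶ + 2.70×10⁻⁶ = 6.95×10⁻⁶ T.

B ≈ 6.95 μT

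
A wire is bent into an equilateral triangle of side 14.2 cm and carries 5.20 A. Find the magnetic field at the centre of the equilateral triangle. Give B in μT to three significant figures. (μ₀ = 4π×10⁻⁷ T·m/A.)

Each side is a finite straight segment at perpendicular distance d = a/(2 tan(π/3)) = 0.04099 m from the centre, with end-angles ±π/3.
One side contributes B₁ = (μ₀I/4πd)·2 sin(π/3) = 2.20×10⁻⁵ T.
All 3 sides add in the same direction: B = 3 × 2.20×10⁻⁵ = 6.59×10⁻⁵ T.

B ≈ 65.9 μT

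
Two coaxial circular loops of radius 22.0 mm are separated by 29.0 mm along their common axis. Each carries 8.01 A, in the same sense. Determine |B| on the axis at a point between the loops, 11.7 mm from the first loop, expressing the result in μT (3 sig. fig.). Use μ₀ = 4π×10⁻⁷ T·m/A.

B ≈ 269 μT

Each loop contributes B = μ₀IR²/[2(R²+z²)^(3/2)] on the axis, with z measured from that loop.
Loop 1 (z = 0.0117 m): B₁ = 1.57×10⁻⁴ T. Loop 2 (z = 0.0173 m): B₂ = 1.11×10⁻⁴ T.
The fields add: B = B₁ + B₂ = 2.69×10⁻⁴ T.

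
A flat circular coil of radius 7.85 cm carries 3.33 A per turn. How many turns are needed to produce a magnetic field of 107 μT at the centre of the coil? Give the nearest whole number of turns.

For an N-turn coil, B = Nμ₀I/(2R). A single turn gives B₁ = 2.67×10⁻⁵ T with R = 0.0785 m.
N = B/B₁ = 1.07×10⁻⁴ / 2.67×10⁻⁵ = 4.01.

N = 4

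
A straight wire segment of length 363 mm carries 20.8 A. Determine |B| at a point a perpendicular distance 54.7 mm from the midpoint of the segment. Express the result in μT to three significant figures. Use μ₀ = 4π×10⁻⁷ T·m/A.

For a finite straight segment, B = (μ₀I/4πd)(sinθ₁ + sinθ₂), where θ₁, θ₂ are the angles from the perpendicular to each end.
The perpendicular from the point meets the wire at its midpoint, so each end is L/2 = 0.1815 m away along the wire.
sinθ₁ = 0.1815/√(0.1815²+0.0547²) = 0.9575; sinθ₂ = 0.1815/√(0.1815²+0.0547²) = 0.9575.
B = (4π×10⁻⁷ × 20.8) / (4π × 0.0547) × (0.9575 + 0.9575) = 7.28×10⁻⁵ T.

B ≈ 72.8 μT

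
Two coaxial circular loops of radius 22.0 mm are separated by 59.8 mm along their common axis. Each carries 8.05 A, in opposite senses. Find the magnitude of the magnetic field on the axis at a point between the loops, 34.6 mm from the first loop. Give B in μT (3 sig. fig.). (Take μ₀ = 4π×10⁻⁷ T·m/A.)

Each loop contributes B = μ₀IR²/[2(R²+z²)^(3/2)] on the axis, with z measured from that loop.
Loop 1 (z = 0.0346 m): B₁ = 3.55×10⁻⁵ T. Loop 2 (z = 0.0252 m): B₂ = 6.54×10⁻⁵ T.
The fields oppose: B = |B₁ − B₂| = 2.99×10⁻⁵ T.

B ≈ 29.9 μT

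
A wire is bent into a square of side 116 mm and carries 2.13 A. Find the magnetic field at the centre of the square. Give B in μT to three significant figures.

B ≈ 20.8 μT

Each side is a finite straight segment at perpendicular distance d = a/(2 tan(π/4)) = 0.058 m from the centre, with end-angles ±π/4.
One side contributes B₁ = (μ₀I/4πd)·2 sin(π/4) = 5.19×10⁻⁶ T.
All 4 sides add in the same direction: B = 4 × 5.19×10⁻⁶ = 2.08×10⁻⁵ T.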